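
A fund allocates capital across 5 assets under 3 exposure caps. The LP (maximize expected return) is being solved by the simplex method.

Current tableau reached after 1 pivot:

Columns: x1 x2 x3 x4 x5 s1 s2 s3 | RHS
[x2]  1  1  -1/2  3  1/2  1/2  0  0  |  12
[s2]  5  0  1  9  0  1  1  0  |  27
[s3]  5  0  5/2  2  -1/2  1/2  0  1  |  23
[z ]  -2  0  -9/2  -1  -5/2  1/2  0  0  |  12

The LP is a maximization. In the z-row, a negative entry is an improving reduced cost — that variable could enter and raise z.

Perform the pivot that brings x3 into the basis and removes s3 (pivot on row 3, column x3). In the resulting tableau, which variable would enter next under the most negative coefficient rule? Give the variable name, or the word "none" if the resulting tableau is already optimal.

Pivot element 5/2. New z-row = old z-row − (-9/2)·(row 3/(5/2)).
Updated z-row coefficients: x1: 7, x2: 0, x3: 0, x4: 13/5, x5: -17/5, s1: 7/5, s2: 0, s3: 9/5.
The most negative is -17/5 in column x5, so x5 would enter next.

x5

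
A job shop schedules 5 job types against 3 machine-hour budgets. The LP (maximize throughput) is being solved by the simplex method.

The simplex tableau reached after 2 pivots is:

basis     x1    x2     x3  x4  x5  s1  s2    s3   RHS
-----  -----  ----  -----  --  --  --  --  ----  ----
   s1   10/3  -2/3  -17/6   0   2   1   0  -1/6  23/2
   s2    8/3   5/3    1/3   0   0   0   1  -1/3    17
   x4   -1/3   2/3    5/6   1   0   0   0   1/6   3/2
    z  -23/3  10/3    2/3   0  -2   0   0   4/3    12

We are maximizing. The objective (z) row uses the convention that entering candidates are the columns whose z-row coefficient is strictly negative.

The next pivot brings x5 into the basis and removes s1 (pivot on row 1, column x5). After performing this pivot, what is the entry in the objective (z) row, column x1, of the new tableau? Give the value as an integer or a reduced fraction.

-13/3

Pivot element is row 1, column x5: 2.
Normalize row 1: new (row 1, x1) = (10/3)/2 = 5/3.
z-row ← z-row − (-2)·(new row 1): -23/3 − (-2)·(5/3) = -13/3.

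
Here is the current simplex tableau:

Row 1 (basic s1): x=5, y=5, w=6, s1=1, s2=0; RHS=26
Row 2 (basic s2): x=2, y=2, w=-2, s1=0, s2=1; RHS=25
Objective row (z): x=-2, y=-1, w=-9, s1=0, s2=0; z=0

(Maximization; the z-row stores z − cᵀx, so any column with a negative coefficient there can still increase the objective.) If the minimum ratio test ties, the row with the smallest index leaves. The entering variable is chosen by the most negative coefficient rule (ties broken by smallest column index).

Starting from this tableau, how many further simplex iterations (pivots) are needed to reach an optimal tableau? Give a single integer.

pivot: w in, s1 out → z = 39
No improving column remains; optimal.

1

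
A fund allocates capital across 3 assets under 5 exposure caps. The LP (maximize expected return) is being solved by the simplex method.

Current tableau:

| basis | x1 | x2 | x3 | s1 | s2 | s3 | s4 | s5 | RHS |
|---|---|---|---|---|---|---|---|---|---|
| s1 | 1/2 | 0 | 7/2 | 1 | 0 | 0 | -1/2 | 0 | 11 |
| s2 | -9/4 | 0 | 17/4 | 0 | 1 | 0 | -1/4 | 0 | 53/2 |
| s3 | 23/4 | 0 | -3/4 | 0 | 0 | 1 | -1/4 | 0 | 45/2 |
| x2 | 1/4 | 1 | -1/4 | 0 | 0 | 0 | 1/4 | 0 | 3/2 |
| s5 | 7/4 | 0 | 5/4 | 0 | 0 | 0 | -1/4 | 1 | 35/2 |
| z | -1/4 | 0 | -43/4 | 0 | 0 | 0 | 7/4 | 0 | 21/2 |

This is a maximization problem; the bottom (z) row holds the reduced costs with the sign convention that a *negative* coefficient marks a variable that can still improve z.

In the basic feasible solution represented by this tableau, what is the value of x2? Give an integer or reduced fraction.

3/2

x2 is basic (row 4); its value is the RHS of that row: 3/2.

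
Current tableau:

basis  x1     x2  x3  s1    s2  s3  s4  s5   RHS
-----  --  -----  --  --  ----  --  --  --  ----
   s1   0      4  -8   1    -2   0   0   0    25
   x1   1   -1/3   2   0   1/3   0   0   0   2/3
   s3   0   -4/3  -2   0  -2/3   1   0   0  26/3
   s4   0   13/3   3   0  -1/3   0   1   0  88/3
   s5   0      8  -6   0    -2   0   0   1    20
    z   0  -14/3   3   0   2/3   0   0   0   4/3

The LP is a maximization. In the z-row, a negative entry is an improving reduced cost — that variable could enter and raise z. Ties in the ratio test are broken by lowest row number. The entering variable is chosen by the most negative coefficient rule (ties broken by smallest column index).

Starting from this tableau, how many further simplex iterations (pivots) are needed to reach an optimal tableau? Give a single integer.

pivot: x2 in, s5 out → z = 13
pivot: x3 in, x1 out → z = 94/7
pivot: s2 in, x3 out → z = 16
No improving column remains; optimal.

3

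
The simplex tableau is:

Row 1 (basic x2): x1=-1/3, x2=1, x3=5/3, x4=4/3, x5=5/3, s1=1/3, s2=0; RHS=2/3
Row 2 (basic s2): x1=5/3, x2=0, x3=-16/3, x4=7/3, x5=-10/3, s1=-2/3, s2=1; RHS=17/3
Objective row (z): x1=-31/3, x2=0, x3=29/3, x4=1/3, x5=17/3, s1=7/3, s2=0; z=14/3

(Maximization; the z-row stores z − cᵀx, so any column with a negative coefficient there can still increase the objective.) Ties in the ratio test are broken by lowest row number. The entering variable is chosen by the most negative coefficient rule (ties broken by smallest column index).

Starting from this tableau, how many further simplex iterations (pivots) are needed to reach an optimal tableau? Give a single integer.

2

pivot: x1 in, s2 out → z = 199/5
pivot: x3 in, x2 out → z = 110
No improving column remains; optimal.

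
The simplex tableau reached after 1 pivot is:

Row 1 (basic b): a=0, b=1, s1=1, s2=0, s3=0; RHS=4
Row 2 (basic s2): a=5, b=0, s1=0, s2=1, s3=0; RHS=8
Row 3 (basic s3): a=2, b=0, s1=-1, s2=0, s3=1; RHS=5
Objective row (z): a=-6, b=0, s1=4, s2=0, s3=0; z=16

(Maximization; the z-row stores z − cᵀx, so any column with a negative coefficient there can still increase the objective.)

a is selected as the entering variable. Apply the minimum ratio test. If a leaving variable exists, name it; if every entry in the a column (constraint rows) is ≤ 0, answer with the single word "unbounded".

Ratios: row 1 (b): entry 0 ≤ 0, skip; row 2 (s2): 8/5 = 8/5; row 3 (s3): 5/2 = 5/2.
Minimum ratio is in the s2 row, so s2 leaves.

s2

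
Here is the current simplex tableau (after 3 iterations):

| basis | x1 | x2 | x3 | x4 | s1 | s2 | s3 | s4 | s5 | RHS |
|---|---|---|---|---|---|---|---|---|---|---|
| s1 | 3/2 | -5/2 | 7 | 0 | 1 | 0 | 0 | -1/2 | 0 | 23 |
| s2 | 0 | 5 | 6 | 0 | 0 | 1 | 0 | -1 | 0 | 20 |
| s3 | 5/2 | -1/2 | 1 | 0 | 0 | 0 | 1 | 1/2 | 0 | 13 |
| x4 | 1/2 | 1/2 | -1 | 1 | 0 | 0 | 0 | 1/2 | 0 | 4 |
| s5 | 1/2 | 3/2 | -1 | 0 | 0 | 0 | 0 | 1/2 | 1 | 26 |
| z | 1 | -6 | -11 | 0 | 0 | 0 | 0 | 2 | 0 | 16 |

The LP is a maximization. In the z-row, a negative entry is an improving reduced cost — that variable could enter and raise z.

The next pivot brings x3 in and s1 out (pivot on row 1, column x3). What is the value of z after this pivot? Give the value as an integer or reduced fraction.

365/7

Minimum ratio for x3: 23/7 = 23/7.
z changes by −(z-row coeff of x3)·ratio = −(-11)·(23/7) = 253/7.
New z = 16 + (253/7) = 365/7.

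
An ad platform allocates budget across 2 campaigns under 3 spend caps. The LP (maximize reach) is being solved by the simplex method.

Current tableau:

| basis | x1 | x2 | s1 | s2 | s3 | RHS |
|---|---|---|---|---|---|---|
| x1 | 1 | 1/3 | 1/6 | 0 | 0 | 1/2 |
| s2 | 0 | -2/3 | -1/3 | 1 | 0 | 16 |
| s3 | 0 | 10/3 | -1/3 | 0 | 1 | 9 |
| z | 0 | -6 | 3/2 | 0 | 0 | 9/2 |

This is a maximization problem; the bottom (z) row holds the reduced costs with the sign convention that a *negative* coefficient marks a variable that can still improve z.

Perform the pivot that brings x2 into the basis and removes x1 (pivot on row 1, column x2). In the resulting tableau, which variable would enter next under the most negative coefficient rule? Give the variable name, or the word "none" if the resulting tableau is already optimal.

Pivot element 1/3. New z-row = old z-row − (-6)·(row 1/(1/3)).
Updated z-row coefficients: x1: 18, x2: 0, s1: 9/2, s2: 0, s3: 0.
No coefficient is strictly negative; the tableau after this pivot is optimal.

none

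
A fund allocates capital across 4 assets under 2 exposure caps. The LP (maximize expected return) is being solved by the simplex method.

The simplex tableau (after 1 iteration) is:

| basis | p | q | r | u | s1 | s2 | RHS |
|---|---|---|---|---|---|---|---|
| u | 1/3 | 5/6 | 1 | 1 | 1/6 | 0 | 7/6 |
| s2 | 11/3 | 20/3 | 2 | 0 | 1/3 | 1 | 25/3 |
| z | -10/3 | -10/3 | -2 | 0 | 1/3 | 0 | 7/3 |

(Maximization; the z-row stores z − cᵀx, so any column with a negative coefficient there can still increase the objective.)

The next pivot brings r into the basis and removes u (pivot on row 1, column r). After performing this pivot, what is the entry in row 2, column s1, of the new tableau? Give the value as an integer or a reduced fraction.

0

Pivot element is row 1, column r: 1.
Normalize row 1: new (row 1, s1) = (1/6)/1 = 1/6.
row 2 ← row 2 − 2·(new row 1): 1/3 − 2·(1/6) = 0.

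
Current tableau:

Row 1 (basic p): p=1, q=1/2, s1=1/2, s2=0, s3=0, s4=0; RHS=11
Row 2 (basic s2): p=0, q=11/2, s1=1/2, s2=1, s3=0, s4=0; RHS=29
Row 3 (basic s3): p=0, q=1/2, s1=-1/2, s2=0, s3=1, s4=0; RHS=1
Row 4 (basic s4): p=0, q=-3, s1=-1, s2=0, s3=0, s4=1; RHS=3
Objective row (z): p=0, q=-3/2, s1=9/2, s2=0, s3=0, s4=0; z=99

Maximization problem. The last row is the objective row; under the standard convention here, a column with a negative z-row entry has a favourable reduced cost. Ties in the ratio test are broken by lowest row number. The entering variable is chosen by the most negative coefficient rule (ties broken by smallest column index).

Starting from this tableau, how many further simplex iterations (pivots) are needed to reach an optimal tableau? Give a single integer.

1

pivot: q in, s3 out → z = 102
No improving column remains; optimal.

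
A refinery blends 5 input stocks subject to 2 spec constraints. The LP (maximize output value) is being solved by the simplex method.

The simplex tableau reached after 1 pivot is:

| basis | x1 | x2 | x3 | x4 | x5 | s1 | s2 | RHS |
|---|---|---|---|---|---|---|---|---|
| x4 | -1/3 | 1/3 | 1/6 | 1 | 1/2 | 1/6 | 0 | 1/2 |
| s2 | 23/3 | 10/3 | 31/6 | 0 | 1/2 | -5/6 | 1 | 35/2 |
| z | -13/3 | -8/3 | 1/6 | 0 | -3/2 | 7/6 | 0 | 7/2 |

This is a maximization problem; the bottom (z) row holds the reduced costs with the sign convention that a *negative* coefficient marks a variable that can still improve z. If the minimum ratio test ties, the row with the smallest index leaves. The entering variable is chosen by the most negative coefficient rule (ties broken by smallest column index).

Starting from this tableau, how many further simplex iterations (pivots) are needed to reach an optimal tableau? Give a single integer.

2

pivot: x1 in, s2 out → z = 308/23
pivot: x5 in, x4 out → z = 49/3
No improving column remains; optimal.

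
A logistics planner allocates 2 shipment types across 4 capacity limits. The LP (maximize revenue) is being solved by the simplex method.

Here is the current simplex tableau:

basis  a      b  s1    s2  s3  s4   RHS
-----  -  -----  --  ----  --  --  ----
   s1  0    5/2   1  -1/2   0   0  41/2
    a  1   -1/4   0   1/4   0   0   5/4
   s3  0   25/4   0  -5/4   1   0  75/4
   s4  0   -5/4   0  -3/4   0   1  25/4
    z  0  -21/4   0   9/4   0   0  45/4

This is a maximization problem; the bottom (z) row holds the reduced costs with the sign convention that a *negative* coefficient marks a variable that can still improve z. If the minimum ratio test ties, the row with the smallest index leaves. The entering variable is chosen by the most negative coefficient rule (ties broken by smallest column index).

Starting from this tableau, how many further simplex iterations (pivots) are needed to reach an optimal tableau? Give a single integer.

1

pivot: b in, s3 out → z = 27
No improving column remains; optimal.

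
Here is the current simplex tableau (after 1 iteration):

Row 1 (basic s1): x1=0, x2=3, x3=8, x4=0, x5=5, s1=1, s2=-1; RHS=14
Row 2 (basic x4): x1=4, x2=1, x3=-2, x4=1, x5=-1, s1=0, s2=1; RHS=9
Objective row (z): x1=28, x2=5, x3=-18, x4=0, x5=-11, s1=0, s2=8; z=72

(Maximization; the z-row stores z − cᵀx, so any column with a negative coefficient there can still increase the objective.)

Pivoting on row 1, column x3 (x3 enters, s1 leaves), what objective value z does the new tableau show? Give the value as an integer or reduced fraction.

207/2

Minimum ratio for x3: 14/8 = 7/4.
z changes by −(z-row coeff of x3)·ratio = −(-18)·(7/4) = 63/2.
New z = 72 + (63/2) = 207/2.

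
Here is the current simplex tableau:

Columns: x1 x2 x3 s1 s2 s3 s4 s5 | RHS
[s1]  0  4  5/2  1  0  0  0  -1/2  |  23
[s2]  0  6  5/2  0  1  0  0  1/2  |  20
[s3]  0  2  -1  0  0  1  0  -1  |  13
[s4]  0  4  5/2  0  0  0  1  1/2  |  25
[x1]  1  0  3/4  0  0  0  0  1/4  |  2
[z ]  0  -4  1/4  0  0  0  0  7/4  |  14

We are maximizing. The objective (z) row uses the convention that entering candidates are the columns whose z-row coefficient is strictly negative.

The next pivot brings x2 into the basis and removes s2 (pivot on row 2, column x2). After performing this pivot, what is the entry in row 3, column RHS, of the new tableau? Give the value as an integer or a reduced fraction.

Pivot element is row 2, column x2: 6.
Normalize row 2: new (row 2, RHS) = 20/6 = 10/3.
row 3 ← row 3 − 2·(new row 2): 13 − 2·(10/3) = 19/3.

19/3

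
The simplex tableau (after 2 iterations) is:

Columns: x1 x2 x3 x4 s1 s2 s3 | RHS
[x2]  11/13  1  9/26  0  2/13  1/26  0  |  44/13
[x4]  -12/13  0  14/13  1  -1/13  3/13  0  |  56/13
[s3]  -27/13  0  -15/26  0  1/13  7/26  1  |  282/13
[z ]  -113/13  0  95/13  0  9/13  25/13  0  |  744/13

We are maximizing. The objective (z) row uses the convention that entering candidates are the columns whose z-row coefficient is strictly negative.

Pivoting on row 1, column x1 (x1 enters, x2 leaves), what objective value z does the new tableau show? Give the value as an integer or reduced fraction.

Minimum ratio for x1: (44/13)/(11/13) = 4.
z changes by −(z-row coeff of x1)·ratio = −(-113/13)·4 = 452/13.
New z = 744/13 + (452/13) = 92.

92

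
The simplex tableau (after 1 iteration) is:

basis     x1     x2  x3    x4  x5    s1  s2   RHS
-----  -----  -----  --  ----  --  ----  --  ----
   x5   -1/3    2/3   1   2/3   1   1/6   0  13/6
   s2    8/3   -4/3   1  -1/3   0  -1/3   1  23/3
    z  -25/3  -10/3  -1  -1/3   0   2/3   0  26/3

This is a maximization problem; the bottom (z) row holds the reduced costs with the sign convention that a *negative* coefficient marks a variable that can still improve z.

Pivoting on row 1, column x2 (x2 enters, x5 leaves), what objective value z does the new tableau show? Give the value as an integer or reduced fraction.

Minimum ratio for x2: (13/6)/(2/3) = 13/4.
z changes by −(z-row coeff of x2)·ratio = −(-10/3)·(13/4) = 65/6.
New z = 26/3 + (65/6) = 39/2.

39/2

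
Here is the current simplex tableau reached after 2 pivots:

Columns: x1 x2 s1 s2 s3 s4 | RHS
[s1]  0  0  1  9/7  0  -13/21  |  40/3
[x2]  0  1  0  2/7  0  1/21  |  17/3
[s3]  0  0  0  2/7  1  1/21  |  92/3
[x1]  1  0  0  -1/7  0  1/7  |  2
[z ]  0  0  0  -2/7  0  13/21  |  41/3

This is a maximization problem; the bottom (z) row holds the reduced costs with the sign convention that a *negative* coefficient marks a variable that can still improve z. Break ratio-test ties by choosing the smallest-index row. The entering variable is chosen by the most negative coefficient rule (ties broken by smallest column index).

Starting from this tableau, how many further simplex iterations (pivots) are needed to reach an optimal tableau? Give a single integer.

pivot: s2 in, s1 out → z = 449/27
No improving column remains; optimal.

1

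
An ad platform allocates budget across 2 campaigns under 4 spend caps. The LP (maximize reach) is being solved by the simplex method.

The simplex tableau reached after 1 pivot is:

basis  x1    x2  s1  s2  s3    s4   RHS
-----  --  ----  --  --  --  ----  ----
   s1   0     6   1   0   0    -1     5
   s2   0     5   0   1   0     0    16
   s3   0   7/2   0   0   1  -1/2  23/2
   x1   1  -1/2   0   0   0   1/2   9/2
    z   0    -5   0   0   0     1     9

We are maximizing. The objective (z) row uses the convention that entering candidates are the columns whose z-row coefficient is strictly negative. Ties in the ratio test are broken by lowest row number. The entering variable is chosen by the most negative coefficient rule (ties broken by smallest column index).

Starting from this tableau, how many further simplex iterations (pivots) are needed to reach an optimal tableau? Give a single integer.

pivot: x2 in, s1 out → z = 79/6
No improving column remains; optimal.

1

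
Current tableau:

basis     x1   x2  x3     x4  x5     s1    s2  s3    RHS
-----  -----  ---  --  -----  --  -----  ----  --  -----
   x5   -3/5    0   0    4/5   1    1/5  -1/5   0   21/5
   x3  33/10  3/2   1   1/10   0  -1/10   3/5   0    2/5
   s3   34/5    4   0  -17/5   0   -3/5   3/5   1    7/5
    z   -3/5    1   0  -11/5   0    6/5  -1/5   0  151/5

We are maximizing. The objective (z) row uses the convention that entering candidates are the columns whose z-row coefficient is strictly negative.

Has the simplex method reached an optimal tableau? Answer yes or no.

no

Column x1 has objective-row coefficient -3/5, which is negative; an improving pivot exists, so not yet optimal.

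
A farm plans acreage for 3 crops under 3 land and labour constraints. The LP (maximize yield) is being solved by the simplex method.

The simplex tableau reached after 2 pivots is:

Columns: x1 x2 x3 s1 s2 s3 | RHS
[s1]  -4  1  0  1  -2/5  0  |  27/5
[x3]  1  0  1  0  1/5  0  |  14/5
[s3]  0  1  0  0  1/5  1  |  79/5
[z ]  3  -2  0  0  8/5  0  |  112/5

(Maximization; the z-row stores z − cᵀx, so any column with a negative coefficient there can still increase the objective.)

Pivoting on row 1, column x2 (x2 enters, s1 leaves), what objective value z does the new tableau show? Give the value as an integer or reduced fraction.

166/5

Minimum ratio for x2: (27/5)/1 = 27/5.
z changes by −(z-row coeff of x2)·ratio = −(-2)·(27/5) = 54/5.
New z = 112/5 + (54/5) = 166/5.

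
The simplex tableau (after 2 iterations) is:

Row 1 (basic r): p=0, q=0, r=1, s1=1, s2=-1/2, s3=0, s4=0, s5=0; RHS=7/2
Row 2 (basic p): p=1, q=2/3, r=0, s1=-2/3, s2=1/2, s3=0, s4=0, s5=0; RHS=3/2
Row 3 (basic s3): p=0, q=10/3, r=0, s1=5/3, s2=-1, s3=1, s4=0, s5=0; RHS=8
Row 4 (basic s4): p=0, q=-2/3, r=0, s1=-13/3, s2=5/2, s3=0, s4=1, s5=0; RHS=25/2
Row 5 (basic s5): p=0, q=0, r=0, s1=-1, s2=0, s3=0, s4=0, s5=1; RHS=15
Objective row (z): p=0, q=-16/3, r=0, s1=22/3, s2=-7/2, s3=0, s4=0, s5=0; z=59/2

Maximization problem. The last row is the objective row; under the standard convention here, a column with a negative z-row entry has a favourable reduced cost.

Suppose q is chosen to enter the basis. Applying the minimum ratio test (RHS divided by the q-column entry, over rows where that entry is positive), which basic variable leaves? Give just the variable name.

p

Ratios: row 1 (r): entry 0 ≤ 0, skip; row 2 (p): (3/2)/(2/3) = 9/4; row 3 (s3): 8/(10/3) = 12/5; row 4 (s4): entry -2/3 ≤ 0, skip; row 5 (s5): entry 0 ≤ 0, skip.
Minimum ratio 9/4 is in the p row, so p leaves.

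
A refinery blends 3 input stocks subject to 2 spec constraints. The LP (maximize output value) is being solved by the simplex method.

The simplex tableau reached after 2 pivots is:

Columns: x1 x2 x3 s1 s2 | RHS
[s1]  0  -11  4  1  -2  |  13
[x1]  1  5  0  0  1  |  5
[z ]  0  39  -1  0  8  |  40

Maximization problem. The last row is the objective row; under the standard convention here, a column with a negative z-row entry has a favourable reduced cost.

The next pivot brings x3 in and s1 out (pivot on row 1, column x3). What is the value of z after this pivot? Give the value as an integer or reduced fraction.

Minimum ratio for x3: 13/4 = 13/4.
z changes by −(z-row coeff of x3)·ratio = −(-1)·(13/4) = 13/4.
New z = 40 + (13/4) = 173/4.

173/4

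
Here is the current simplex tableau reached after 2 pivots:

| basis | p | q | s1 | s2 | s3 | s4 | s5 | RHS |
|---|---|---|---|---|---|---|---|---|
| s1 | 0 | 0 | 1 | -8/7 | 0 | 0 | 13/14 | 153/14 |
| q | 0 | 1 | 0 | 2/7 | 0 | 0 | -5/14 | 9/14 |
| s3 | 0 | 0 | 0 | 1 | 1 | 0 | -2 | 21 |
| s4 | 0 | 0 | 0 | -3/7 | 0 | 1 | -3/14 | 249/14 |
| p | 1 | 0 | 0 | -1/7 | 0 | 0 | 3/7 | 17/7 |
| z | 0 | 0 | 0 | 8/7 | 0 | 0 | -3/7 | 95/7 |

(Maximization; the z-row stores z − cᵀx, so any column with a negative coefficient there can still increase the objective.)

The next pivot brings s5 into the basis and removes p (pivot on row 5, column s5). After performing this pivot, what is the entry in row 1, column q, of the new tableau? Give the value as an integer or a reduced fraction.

Pivot element is row 5, column s5: 3/7.
Normalize row 5: new (row 5, q) = 0/(3/7) = 0.
row 1 ← row 1 − (13/14)·(new row 5): 0 − (13/14)·0 = 0.

0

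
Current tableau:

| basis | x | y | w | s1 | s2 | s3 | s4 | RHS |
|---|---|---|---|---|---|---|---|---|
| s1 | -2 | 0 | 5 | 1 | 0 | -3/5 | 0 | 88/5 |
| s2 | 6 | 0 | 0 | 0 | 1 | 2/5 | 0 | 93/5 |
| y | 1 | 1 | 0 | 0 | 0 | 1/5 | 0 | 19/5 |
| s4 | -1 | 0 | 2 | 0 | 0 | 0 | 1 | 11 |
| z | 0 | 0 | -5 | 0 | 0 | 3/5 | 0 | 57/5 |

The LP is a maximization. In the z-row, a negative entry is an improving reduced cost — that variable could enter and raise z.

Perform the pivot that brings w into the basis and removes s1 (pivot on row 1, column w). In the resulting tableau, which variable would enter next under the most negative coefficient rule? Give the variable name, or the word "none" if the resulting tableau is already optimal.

x

Pivot element 5. New z-row = old z-row − (-5)·(row 1/5).
Updated z-row coefficients: x: -2, y: 0, w: 0, s1: 1, s2: 0, s3: 0, s4: 0.
The most negative is -2 in column x, so x would enter next.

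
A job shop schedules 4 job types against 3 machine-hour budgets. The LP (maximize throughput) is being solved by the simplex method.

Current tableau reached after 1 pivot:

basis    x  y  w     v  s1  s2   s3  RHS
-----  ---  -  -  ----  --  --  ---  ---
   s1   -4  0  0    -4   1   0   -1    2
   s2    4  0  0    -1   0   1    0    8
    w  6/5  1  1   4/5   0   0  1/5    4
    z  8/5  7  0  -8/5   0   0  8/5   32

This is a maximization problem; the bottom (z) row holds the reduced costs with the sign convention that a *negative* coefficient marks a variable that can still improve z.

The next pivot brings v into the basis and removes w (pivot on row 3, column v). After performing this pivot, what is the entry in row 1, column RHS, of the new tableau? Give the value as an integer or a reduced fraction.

Pivot element is row 3, column v: 4/5.
Normalize row 3: new (row 3, RHS) = 4/(4/5) = 5.
row 1 ← row 1 − (-4)·(new row 3): 2 − (-4)·5 = 22.

22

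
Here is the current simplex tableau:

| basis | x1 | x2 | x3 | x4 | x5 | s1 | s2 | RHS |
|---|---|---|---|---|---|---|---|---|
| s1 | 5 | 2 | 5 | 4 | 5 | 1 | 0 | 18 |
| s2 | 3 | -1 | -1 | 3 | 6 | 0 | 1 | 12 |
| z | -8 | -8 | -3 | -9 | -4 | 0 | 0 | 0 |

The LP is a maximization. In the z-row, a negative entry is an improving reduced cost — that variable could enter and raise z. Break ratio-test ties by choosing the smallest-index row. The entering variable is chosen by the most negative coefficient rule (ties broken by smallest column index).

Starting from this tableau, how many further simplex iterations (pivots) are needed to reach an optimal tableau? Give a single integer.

pivot: x4 in, s2 out → z = 36
pivot: x2 in, s1 out → z = 213/5
pivot: s2 in, x4 out → z = 72
No improving column remains; optimal.

3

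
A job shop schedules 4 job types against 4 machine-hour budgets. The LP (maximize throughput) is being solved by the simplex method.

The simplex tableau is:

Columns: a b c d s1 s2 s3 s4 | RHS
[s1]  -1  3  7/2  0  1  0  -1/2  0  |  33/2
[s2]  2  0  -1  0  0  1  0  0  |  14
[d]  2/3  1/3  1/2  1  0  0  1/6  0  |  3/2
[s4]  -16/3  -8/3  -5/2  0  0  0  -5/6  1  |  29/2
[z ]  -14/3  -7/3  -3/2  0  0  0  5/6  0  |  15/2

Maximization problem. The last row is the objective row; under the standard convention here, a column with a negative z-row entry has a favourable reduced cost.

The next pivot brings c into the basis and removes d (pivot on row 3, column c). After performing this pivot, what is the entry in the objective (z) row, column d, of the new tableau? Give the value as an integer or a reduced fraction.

Pivot element is row 3, column c: 1/2.
Normalize row 3: new (row 3, d) = 1/(1/2) = 2.
z-row ← z-row − (-3/2)·(new row 3): 0 − (-3/2)·2 = 3.

3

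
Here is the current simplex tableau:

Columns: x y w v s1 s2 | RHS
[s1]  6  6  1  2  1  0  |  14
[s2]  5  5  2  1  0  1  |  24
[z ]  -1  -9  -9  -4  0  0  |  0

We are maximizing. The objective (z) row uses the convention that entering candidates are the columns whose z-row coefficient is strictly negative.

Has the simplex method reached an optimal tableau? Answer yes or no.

Column x has objective-row coefficient -1, which is negative; an improving pivot exists, so not yet optimal.

no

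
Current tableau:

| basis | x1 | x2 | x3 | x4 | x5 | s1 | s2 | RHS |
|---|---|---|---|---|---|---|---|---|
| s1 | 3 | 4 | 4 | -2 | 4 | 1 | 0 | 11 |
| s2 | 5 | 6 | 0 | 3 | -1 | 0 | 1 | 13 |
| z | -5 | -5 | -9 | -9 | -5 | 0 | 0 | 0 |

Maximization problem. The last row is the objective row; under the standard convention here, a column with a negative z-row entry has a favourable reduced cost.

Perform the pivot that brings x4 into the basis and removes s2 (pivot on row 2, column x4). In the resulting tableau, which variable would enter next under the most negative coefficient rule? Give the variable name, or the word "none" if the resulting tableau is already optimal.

x3

Pivot element 3. New z-row = old z-row − (-9)·(row 2/3).
Updated z-row coefficients: x1: 10, x2: 13, x3: -9, x4: 0, x5: -8, s1: 0, s2: 3.
The most negative is -9 in column x3, so x3 would enter next.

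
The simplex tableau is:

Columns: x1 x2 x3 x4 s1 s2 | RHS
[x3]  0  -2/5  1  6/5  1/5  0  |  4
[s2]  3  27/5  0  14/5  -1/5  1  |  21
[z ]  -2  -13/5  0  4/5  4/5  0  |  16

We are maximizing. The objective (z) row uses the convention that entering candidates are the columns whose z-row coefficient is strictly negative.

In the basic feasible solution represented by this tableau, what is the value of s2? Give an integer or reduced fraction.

21

s2 is basic (row 2); its value is the RHS of that row: 21.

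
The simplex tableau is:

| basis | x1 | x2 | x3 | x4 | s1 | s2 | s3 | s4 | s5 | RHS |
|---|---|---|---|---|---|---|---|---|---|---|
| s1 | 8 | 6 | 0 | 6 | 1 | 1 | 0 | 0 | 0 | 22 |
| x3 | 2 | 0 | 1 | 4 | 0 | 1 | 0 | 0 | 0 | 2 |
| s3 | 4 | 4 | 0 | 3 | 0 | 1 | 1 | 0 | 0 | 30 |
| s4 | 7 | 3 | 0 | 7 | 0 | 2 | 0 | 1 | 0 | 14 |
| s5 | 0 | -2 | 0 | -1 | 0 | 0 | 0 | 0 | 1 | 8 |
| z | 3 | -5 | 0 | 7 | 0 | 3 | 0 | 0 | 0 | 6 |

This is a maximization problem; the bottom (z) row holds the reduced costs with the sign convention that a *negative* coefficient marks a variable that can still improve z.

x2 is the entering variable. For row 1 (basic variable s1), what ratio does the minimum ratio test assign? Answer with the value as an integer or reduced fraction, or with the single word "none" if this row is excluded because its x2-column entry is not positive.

Ratio = RHS / (x2 entry) = 22 / 6 = 11/3.

11/3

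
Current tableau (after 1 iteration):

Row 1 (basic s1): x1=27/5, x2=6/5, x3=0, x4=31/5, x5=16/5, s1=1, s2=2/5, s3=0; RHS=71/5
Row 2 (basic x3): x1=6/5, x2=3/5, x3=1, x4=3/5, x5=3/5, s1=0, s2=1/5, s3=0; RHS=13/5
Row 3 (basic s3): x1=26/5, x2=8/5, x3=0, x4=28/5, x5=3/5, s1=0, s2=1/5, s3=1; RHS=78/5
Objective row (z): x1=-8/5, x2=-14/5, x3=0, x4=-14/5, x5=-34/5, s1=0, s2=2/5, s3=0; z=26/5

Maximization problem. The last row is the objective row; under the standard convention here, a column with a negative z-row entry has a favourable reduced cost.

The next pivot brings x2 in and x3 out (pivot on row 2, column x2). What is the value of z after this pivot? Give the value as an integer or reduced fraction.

Minimum ratio for x2: (13/5)/(3/5) = 13/3.
z changes by −(z-row coeff of x2)·ratio = −(-14/5)·(13/3) = 182/15.
New z = 26/5 + (182/15) = 52/3.

52/3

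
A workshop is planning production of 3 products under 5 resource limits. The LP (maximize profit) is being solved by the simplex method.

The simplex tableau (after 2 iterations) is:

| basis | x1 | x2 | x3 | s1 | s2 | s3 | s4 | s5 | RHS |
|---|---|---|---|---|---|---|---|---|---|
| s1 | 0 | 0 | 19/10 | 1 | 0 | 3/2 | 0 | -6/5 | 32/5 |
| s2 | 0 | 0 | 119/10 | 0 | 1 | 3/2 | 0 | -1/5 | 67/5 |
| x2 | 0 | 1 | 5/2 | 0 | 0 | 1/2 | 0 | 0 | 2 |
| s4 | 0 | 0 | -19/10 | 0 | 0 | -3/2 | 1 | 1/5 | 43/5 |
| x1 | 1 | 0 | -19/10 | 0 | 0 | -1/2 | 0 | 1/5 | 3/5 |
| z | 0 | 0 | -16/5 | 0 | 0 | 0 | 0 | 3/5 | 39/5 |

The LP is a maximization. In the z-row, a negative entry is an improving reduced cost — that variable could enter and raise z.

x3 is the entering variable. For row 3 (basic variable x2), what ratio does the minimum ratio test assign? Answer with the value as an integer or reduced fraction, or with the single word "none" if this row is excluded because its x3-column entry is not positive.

Ratio = RHS / (x3 entry) = 2 / (5/2) = 4/5.

4/5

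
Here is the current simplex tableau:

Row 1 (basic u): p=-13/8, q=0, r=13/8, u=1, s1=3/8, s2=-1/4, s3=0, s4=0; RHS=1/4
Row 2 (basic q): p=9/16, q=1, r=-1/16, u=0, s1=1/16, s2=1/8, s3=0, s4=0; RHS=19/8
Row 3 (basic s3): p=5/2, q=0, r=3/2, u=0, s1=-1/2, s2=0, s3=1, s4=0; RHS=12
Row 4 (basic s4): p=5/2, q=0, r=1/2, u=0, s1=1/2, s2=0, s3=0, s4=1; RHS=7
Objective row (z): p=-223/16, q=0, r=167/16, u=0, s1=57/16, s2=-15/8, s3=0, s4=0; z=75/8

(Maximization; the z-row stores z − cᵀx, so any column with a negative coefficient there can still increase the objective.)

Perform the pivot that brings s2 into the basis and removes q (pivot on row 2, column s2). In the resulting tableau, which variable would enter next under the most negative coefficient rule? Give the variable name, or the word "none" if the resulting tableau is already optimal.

p

Pivot element 1/8. New z-row = old z-row − (-15/8)·(row 2/(1/8)).
Updated z-row coefficients: p: -11/2, q: 15, r: 19/2, u: 0, s1: 9/2, s2: 0, s3: 0, s4: 0.
The most negative is -11/2 in column p, so p would enter next.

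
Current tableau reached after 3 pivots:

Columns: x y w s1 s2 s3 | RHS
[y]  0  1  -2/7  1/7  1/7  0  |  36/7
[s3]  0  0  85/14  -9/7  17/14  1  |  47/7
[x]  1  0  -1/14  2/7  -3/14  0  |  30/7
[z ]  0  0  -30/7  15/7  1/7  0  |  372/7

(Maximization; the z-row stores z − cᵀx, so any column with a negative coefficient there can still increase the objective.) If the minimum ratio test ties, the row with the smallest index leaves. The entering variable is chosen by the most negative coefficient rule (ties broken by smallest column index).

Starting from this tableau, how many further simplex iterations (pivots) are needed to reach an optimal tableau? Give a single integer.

1

pivot: w in, s3 out → z = 984/17
No improving column remains; optimal.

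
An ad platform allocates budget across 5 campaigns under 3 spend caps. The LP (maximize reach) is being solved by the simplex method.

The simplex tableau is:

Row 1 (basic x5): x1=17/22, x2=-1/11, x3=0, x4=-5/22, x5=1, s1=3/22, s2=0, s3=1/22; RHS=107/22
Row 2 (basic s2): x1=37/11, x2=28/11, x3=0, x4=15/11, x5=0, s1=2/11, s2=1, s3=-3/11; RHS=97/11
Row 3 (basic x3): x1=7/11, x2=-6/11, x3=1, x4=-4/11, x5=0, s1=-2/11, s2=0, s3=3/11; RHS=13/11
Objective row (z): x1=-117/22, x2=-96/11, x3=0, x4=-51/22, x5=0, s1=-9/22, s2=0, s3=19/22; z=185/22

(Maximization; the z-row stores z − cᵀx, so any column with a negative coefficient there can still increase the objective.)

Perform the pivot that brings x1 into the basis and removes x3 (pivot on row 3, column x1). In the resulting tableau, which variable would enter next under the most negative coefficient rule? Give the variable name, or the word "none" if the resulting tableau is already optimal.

x2

Pivot element 7/11. New z-row = old z-row − (-117/22)·(row 3/(7/11)).
Updated z-row coefficients: x1: 0, x2: -93/7, x3: 117/14, x4: -75/14, x5: 0, s1: -27/14, s2: 0, s3: 22/7.
The most negative is -93/7 in column x2, so x2 would enter next.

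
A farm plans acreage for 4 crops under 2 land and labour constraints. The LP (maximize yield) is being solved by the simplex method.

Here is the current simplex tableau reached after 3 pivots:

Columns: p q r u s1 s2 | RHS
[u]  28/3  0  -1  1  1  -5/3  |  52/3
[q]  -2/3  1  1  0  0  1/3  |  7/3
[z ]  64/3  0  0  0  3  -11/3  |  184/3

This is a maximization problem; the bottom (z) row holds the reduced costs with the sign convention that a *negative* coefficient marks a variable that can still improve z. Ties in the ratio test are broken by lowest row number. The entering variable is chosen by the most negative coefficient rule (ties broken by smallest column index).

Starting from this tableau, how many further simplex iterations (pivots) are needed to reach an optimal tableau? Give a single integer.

pivot: s2 in, q out → z = 87
No improving column remains; optimal.

1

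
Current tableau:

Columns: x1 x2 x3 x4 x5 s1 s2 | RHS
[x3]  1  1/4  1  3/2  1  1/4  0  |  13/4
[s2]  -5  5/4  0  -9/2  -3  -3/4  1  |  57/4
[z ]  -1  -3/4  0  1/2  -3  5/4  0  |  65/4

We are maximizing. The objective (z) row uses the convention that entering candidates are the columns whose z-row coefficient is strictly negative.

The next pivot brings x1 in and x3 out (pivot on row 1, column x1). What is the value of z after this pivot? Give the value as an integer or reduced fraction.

Minimum ratio for x1: (13/4)/1 = 13/4.
z changes by −(z-row coeff of x1)·ratio = −(-1)·(13/4) = 13/4.
New z = 65/4 + (13/4) = 39/2.

39/2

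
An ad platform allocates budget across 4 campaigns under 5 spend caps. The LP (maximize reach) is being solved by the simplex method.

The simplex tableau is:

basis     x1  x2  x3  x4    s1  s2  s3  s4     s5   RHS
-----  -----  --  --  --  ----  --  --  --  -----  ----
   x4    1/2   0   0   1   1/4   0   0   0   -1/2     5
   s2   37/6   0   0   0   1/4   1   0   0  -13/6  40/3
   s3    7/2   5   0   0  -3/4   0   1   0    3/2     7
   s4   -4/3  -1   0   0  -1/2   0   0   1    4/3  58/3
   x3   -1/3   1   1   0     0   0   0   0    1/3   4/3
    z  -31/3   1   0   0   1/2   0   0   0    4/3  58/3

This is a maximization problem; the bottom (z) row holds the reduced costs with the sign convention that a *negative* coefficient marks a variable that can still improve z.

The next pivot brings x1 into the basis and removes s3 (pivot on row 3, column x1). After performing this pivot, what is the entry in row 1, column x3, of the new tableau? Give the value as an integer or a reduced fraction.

0

Pivot element is row 3, column x1: 7/2.
Normalize row 3: new (row 3, x3) = 0/(7/2) = 0.
row 1 ← row 1 − (1/2)·(new row 3): 0 − (1/2)·0 = 0.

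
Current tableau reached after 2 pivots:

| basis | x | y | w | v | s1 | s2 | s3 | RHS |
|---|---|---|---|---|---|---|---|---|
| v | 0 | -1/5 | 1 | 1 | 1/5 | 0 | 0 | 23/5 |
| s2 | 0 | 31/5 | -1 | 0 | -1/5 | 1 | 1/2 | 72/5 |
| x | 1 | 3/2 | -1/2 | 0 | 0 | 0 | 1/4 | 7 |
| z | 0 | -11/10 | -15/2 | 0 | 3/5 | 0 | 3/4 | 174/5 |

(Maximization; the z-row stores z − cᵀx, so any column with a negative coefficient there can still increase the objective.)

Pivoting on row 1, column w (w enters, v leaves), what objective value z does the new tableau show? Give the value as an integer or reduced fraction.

693/10

Minimum ratio for w: (23/5)/1 = 23/5.
z changes by −(z-row coeff of w)·ratio = −(-15/2)·(23/5) = 69/2.
New z = 174/5 + (69/2) = 693/10.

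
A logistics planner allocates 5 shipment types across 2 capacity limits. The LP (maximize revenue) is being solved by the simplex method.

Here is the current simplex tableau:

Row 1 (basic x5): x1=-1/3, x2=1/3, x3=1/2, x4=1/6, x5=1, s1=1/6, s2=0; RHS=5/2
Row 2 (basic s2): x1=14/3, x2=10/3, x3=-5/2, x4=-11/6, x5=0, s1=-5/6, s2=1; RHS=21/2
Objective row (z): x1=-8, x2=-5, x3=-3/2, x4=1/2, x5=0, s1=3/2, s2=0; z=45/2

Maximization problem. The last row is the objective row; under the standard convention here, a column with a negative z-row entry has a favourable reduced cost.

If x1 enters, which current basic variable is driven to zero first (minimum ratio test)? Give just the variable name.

s2

Ratios: row 1 (x5): entry -1/3 ≤ 0, skip; row 2 (s2): (21/2)/(14/3) = 9/4.
Minimum ratio 9/4 is in the s2 row, so s2 leaves.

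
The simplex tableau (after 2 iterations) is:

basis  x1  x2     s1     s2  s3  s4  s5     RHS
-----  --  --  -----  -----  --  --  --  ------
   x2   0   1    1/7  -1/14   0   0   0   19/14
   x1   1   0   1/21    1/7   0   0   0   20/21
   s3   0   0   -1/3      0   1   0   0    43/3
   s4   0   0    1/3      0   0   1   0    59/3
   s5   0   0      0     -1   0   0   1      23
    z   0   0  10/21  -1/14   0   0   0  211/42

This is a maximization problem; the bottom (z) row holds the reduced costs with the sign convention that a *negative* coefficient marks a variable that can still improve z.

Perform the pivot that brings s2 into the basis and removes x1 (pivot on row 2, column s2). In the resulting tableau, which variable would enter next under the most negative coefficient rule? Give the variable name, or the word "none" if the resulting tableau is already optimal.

none

Pivot element 1/7. New z-row = old z-row − (-1/14)·(row 2/(1/7)).
Updated z-row coefficients: x1: 1/2, x2: 0, s1: 1/2, s2: 0, s3: 0, s4: 0, s5: 0.
No coefficient is strictly negative; the tableau after this pivot is optimal.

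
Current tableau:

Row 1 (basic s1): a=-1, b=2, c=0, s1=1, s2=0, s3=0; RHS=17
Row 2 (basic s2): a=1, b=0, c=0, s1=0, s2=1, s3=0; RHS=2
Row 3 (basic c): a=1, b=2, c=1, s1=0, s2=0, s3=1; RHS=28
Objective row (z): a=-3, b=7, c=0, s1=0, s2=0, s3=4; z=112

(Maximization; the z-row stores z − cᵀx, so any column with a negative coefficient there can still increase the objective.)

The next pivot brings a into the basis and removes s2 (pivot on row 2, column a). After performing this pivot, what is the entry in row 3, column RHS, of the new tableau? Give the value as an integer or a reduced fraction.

Pivot element is row 2, column a: 1.
Normalize row 2: new (row 2, RHS) = 2/1 = 2.
row 3 ← row 3 − 1·(new row 2): 28 − 1·2 = 26.

26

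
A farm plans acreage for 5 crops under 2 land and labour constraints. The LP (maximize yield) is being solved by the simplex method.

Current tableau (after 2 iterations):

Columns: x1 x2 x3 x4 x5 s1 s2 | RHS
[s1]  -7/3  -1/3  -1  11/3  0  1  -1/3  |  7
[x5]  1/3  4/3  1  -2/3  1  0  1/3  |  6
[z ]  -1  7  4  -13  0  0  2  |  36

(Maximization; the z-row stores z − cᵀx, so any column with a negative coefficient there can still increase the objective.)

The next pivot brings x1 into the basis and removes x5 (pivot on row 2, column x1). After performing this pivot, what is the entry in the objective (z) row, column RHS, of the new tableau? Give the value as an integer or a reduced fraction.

Pivot element is row 2, column x1: 1/3.
Normalize row 2: new (row 2, RHS) = 6/(1/3) = 18.
z-row ← z-row − (-1)·(new row 2): 36 − (-1)·18 = 54.

54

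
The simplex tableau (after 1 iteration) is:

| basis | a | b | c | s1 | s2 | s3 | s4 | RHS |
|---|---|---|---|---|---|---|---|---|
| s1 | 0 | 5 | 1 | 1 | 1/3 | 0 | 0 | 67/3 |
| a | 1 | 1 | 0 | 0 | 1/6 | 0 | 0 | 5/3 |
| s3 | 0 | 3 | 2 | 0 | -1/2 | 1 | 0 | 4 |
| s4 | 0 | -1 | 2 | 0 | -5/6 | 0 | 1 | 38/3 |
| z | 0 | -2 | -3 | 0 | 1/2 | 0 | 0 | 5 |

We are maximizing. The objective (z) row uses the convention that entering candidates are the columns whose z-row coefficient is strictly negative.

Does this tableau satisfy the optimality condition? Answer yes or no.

Column b has objective-row coefficient -2, which is negative; an improving pivot exists, so not yet optimal.

no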